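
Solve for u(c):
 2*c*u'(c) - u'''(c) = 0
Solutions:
 u(c) = C1 + Integral(C2*airyai(2^(1/3)*c) + C3*airybi(2^(1/3)*c), c)


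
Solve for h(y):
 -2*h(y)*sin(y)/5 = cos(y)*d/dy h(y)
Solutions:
 h(y) = C1*cos(y)^(2/5)


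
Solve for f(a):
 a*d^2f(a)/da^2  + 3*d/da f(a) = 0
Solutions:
 f(a) = C1 + C2/a^2


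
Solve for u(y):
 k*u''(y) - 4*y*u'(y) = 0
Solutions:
 u(y) = C1 + C2*erf(sqrt(2)*y*sqrt(-1/k))/sqrt(-1/k)


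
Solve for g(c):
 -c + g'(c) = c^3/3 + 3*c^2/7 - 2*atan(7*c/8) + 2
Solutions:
 g(c) = C1 + c^4/12 + c^3/7 + c^2/2 - 2*c*atan(7*c/8) + 2*c + 8*log(49*c^2 + 64)/7


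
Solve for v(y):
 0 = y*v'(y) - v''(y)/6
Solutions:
 v(y) = C1 + C2*erfi(sqrt(3)*y)


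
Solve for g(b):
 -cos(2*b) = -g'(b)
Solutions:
 g(b) = C1 + sin(2*b)/2


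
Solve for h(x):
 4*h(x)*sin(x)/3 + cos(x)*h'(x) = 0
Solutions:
 h(x) = C1*cos(x)^(4/3)


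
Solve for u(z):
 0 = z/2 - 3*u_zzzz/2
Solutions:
 u(z) = C1 + C2*z + C3*z^2 + C4*z^3 + z^5/360


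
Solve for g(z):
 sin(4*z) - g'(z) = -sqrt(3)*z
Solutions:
 g(z) = C1 + sqrt(3)*z^2/2 - cos(4*z)/4


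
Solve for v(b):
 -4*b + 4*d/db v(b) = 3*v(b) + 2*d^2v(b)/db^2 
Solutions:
 v(b) = -4*b/3 + (C1*sin(sqrt(2)*b/2) + C2*cos(sqrt(2)*b/2))*exp(b) - 16/9


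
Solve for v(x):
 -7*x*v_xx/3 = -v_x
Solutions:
 v(x) = C1 + C2*x^(10/7)


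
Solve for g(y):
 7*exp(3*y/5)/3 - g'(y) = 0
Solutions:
 g(y) = C1 + 35*exp(3*y/5)/9


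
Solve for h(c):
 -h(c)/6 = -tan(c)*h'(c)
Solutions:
 h(c) = C1*sin(c)^(1/6)


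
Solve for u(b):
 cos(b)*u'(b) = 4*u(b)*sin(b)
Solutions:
 u(b) = C1/cos(b)^4


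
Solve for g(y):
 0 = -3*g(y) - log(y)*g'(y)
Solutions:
 g(y) = C1*exp(-3*li(y))


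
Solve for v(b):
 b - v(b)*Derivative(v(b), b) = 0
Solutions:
 v(b) = -sqrt(C1 + b^2)
 v(b) = sqrt(C1 + b^2)


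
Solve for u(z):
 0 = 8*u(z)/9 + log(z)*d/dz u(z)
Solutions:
 u(z) = C1*exp(-8*li(z)/9)


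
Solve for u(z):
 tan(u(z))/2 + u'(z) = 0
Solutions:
 u(z) = pi - asin(C1*exp(-z/2))
 u(z) = asin(C1*exp(-z/2))


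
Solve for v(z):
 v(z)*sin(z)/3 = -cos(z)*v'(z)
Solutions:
 v(z) = C1*cos(z)^(1/3)


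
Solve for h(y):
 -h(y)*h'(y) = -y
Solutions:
 h(y) = -sqrt(C1 + y^2)
 h(y) = sqrt(C1 + y^2)


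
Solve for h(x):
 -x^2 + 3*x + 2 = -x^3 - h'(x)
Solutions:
 h(x) = C1 - x^4/4 + x^3/3 - 3*x^2/2 - 2*x


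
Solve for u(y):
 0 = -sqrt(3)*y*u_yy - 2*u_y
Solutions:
 u(y) = C1 + C2*y^(1 - 2*sqrt(3)/3)


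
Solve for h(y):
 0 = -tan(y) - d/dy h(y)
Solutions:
 h(y) = C1 + log(cos(y))


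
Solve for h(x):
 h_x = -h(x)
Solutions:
 h(x) = C1*exp(-x)


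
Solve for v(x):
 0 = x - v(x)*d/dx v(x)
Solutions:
 v(x) = -sqrt(C1 + x^2)
 v(x) = sqrt(C1 + x^2)


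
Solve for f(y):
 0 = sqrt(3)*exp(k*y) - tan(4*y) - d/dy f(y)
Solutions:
 f(y) = C1 + sqrt(3)*Piecewise((exp(k*y)/k, Ne(k, 0)), (y, True)) + log(cos(4*y))/4


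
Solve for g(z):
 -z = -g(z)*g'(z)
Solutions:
 g(z) = -sqrt(C1 + z^2)
 g(z) = sqrt(C1 + z^2)


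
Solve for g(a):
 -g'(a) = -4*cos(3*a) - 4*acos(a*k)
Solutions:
 g(a) = C1 + 4*Piecewise((a*acos(a*k) - sqrt(-a^2*k^2 + 1)/k, Ne(k, 0)), (pi*a/2, True)) + 4*sin(3*a)/3


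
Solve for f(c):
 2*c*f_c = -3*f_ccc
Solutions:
 f(c) = C1 + Integral(C2*airyai(-2^(1/3)*3^(2/3)*c/3) + C3*airybi(-2^(1/3)*3^(2/3)*c/3), c)


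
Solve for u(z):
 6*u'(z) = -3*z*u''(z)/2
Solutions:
 u(z) = C1 + C2/z^3


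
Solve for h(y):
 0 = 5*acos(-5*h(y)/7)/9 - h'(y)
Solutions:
 Integral(1/acos(-5*_y/7), (_y, h(y))) = C1 + 5*y/9


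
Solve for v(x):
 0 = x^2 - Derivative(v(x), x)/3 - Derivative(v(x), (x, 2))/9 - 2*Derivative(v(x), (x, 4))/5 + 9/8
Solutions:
 v(x) = C1 + C2*exp(-30^(1/3)*x*(-(81 + 13*sqrt(39))^(1/3) + 30^(1/3)/(81 + 13*sqrt(39))^(1/3))/36)*sin(10^(1/3)*3^(1/6)*x*(3*10^(1/3)/(81 + 13*sqrt(39))^(1/3) + 3^(2/3)*(81 + 13*sqrt(39))^(1/3))/36) + C3*exp(-30^(1/3)*x*(-(81 + 13*sqrt(39))^(1/3) + 30^(1/3)/(81 + 13*sqrt(39))^(1/3))/36)*cos(10^(1/3)*3^(1/6)*x*(3*10^(1/3)/(81 + 13*sqrt(39))^(1/3) + 3^(2/3)*(81 + 13*sqrt(39))^(1/3))/36) + C4*exp(30^(1/3)*x*(-(81 + 13*sqrt(39))^(1/3) + 30^(1/3)/(81 + 13*sqrt(39))^(1/3))/18) + x^3 - x^2 + 97*x/24


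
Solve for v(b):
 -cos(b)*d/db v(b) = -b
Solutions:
 v(b) = C1 + Integral(b/cos(b), b)


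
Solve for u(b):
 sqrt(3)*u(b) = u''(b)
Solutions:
 u(b) = C1*exp(-3^(1/4)*b) + C2*exp(3^(1/4)*b)


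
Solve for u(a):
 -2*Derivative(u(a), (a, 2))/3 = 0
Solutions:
 u(a) = C1 + C2*a


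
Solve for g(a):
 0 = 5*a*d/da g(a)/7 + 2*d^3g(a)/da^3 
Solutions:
 g(a) = C1 + Integral(C2*airyai(-14^(2/3)*5^(1/3)*a/14) + C3*airybi(-14^(2/3)*5^(1/3)*a/14), a)


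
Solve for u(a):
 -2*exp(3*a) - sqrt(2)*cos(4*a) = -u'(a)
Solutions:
 u(a) = C1 + 2*exp(3*a)/3 + sqrt(2)*sin(4*a)/4


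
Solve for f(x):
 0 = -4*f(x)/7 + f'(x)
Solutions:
 f(x) = C1*exp(4*x/7)


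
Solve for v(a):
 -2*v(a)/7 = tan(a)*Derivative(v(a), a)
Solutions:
 v(a) = C1/sin(a)^(2/7)


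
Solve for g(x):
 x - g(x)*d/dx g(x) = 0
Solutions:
 g(x) = -sqrt(C1 + x^2)
 g(x) = sqrt(C1 + x^2)


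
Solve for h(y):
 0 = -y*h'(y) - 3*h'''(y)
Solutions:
 h(y) = C1 + Integral(C2*airyai(-3^(2/3)*y/3) + C3*airybi(-3^(2/3)*y/3), y)


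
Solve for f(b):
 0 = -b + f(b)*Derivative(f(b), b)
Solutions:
 f(b) = -sqrt(C1 + b^2)
 f(b) = sqrt(C1 + b^2)


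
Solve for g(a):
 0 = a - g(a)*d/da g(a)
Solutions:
 g(a) = -sqrt(C1 + a^2)
 g(a) = sqrt(C1 + a^2)


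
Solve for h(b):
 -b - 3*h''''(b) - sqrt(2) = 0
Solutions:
 h(b) = C1 + C2*b + C3*b^2 + C4*b^3 - b^5/360 - sqrt(2)*b^4/72


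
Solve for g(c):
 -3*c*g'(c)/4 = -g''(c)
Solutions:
 g(c) = C1 + C2*erfi(sqrt(6)*c/4)


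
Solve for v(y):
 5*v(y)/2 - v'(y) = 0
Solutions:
 v(y) = C1*exp(5*y/2)


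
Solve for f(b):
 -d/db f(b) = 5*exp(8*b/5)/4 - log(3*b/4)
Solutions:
 f(b) = C1 + b*log(b) + b*(-2*log(2) - 1 + log(3)) - 25*exp(8*b/5)/32


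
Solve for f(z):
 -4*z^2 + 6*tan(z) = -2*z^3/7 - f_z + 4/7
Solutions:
 f(z) = C1 - z^4/14 + 4*z^3/3 + 4*z/7 + 6*log(cos(z))


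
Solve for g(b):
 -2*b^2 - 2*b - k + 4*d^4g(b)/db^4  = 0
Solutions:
 g(b) = C1 + C2*b + C3*b^2 + C4*b^3 + b^6/720 + b^5/240 + b^4*k/96


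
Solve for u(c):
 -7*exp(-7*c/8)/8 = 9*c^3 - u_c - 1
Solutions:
 u(c) = C1 + 9*c^4/4 - c - 1/exp(c)^(7/8)


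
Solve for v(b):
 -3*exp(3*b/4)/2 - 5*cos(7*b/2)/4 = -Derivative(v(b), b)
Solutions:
 v(b) = C1 + 2*exp(3*b/4) + 5*sin(7*b/2)/14


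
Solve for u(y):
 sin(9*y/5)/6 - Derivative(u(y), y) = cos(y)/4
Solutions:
 u(y) = C1 - sin(y)/4 - 5*cos(9*y/5)/54


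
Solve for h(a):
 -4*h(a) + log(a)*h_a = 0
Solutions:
 h(a) = C1*exp(4*li(a))


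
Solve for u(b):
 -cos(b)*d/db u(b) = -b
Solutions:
 u(b) = C1 + Integral(b/cos(b), b)


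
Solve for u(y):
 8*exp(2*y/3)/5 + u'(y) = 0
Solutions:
 u(y) = C1 - 12*exp(2*y/3)/5


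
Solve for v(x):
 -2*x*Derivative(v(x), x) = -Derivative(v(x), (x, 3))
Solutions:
 v(x) = C1 + Integral(C2*airyai(2^(1/3)*x) + C3*airybi(2^(1/3)*x), x)


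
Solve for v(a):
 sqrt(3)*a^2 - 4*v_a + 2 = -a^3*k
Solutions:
 v(a) = C1 + a^4*k/16 + sqrt(3)*a^3/12 + a/2


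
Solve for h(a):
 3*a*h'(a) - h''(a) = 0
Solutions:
 h(a) = C1 + C2*erfi(sqrt(6)*a/2)


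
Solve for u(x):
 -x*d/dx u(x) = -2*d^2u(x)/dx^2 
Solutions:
 u(x) = C1 + C2*erfi(x/2)


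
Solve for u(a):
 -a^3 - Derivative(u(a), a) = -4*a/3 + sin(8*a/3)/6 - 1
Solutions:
 u(a) = C1 - a^4/4 + 2*a^2/3 + a + cos(8*a/3)/16


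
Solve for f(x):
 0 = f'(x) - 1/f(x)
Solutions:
 f(x) = -sqrt(C1 + 2*x)
 f(x) = sqrt(C1 + 2*x)


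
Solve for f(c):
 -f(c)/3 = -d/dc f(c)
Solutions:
 f(c) = C1*exp(c/3)


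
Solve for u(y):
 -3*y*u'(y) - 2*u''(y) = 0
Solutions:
 u(y) = C1 + C2*erf(sqrt(3)*y/2)


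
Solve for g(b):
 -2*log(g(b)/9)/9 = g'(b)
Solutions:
 -9*Integral(1/(-log(_y) + 2*log(3)), (_y, g(b)))/2 = C1 - b


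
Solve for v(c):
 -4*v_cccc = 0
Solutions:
 v(c) = C1 + C2*c + C3*c^2 + C4*c^3


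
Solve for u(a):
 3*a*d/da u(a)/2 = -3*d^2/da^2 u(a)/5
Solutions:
 u(a) = C1 + C2*erf(sqrt(5)*a/2)


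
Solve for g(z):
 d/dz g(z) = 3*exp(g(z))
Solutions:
 g(z) = log(-1/(C1 + 3*z))


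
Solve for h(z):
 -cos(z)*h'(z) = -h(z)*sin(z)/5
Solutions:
 h(z) = C1/cos(z)^(1/5)


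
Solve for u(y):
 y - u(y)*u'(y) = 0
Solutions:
 u(y) = -sqrt(C1 + y^2)
 u(y) = sqrt(C1 + y^2)


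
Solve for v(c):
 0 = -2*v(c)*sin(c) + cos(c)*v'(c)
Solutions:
 v(c) = C1/cos(c)^2


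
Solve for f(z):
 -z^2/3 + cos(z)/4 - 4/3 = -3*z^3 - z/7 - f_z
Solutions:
 f(z) = C1 - 3*z^4/4 + z^3/9 - z^2/14 + 4*z/3 - sin(z)/4


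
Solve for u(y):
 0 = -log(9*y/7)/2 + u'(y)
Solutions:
 u(y) = C1 + y*log(y)/2 - y*log(7)/2 - y/2 + y*log(3)


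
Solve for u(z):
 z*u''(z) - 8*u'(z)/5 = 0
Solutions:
 u(z) = C1 + C2*z^(13/5)


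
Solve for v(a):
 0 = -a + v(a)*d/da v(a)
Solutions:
 v(a) = -sqrt(C1 + a^2)
 v(a) = sqrt(C1 + a^2)


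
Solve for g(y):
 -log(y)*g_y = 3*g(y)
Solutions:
 g(y) = C1*exp(-3*li(y))


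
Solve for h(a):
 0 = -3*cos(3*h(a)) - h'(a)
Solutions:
 h(a) = -asin((C1 + exp(18*a))/(C1 - exp(18*a)))/3 + pi/3
 h(a) = asin((C1 + exp(18*a))/(C1 - exp(18*a)))/3


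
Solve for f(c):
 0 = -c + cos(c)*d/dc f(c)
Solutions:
 f(c) = C1 + Integral(c/cos(c), c)


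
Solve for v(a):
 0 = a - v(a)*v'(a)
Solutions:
 v(a) = -sqrt(C1 + a^2)
 v(a) = sqrt(C1 + a^2)


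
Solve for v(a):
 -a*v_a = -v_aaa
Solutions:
 v(a) = C1 + Integral(C2*airyai(a) + C3*airybi(a), a)


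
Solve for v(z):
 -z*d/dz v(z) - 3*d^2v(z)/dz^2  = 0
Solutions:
 v(z) = C1 + C2*erf(sqrt(6)*z/6)


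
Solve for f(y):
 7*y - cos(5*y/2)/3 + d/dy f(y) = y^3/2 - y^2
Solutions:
 f(y) = C1 + y^4/8 - y^3/3 - 7*y^2/2 + 2*sin(5*y/2)/15


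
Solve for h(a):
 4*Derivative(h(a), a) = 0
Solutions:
 h(a) = C1


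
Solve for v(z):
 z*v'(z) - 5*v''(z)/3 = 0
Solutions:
 v(z) = C1 + C2*erfi(sqrt(30)*z/10)


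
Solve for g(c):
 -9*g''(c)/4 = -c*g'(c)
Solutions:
 g(c) = C1 + C2*erfi(sqrt(2)*c/3)


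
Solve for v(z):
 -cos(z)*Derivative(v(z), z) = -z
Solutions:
 v(z) = C1 + Integral(z/cos(z), z)


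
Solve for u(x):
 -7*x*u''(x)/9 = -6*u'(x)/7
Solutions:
 u(x) = C1 + C2*x^(103/49)


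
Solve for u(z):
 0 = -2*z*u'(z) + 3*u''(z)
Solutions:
 u(z) = C1 + C2*erfi(sqrt(3)*z/3)


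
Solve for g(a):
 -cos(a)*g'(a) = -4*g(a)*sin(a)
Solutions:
 g(a) = C1/cos(a)^4


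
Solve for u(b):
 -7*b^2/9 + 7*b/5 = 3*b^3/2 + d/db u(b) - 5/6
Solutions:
 u(b) = C1 - 3*b^4/8 - 7*b^3/27 + 7*b^2/10 + 5*b/6


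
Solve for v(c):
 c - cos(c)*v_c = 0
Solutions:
 v(c) = C1 + Integral(c/cos(c), c)


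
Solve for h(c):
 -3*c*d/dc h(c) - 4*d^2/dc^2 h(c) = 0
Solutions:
 h(c) = C1 + C2*erf(sqrt(6)*c/4)


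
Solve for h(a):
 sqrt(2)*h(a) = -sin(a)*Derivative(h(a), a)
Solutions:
 h(a) = C1*(cos(a) + 1)^(sqrt(2)/2)/(cos(a) - 1)^(sqrt(2)/2)


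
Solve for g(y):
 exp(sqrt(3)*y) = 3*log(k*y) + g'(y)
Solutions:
 g(y) = C1 - 3*y*log(k*y) + 3*y + sqrt(3)*exp(sqrt(3)*y)/3


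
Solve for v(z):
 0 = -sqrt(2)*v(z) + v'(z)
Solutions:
 v(z) = C1*exp(sqrt(2)*z)


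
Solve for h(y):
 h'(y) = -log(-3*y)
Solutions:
 h(y) = C1 - y*log(-y) + y*(1 - log(3))


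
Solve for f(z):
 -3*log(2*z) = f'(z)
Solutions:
 f(z) = C1 - 3*z*log(z) - z*log(8) + 3*z


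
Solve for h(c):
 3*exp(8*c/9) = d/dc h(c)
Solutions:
 h(c) = C1 + 27*exp(8*c/9)/8


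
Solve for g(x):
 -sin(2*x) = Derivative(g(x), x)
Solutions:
 g(x) = C1 + cos(2*x)/2


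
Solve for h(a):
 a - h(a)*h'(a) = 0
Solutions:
 h(a) = -sqrt(C1 + a^2)
 h(a) = sqrt(C1 + a^2)


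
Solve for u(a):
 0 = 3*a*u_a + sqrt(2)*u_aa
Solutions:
 u(a) = C1 + C2*erf(2^(1/4)*sqrt(3)*a/2)


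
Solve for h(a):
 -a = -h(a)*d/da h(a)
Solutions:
 h(a) = -sqrt(C1 + a^2)
 h(a) = sqrt(C1 + a^2)


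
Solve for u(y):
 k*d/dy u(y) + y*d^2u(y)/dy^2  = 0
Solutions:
 u(y) = C1 + y^(1 - re(k))*(C2*sin(log(y)*Abs(im(k))) + C3*cos(log(y)*im(k)))


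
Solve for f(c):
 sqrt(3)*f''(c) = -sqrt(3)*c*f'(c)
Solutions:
 f(c) = C1 + C2*erf(sqrt(2)*c/2)


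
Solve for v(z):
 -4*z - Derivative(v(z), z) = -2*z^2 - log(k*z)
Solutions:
 v(z) = C1 + 2*z^3/3 - 2*z^2 + z*log(k*z) - z


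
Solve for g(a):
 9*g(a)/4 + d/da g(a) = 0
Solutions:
 g(a) = C1*exp(-9*a/4)


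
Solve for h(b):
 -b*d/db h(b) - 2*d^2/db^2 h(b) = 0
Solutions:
 h(b) = C1 + C2*erf(b/2)


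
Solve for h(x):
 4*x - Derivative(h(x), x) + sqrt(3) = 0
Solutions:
 h(x) = C1 + 2*x^2 + sqrt(3)*x


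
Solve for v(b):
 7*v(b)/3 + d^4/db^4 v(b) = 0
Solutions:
 v(b) = (C1*sin(sqrt(2)*3^(3/4)*7^(1/4)*b/6) + C2*cos(sqrt(2)*3^(3/4)*7^(1/4)*b/6))*exp(-sqrt(2)*3^(3/4)*7^(1/4)*b/6) + (C3*sin(sqrt(2)*3^(3/4)*7^(1/4)*b/6) + C4*cos(sqrt(2)*3^(3/4)*7^(1/4)*b/6))*exp(sqrt(2)*3^(3/4)*7^(1/4)*b/6)


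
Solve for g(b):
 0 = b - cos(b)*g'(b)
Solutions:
 g(b) = C1 + Integral(b/cos(b), b)


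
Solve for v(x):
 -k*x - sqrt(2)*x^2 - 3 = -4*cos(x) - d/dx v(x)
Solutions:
 v(x) = C1 + k*x^2/2 + sqrt(2)*x^3/3 + 3*x - 4*sin(x)


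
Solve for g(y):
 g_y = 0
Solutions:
 g(y) = C1


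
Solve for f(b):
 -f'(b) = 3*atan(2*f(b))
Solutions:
 Integral(1/atan(2*_y), (_y, f(b))) = C1 - 3*b


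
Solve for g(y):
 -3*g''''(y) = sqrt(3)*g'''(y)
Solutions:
 g(y) = C1 + C2*y + C3*y^2 + C4*exp(-sqrt(3)*y/3)


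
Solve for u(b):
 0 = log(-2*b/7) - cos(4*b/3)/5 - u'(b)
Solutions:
 u(b) = C1 + b*log(-b) - b*log(7) - b + b*log(2) - 3*sin(4*b/3)/20


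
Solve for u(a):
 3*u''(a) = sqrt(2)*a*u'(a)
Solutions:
 u(a) = C1 + C2*erfi(2^(3/4)*sqrt(3)*a/6)


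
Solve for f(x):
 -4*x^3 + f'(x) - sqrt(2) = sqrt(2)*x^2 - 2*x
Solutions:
 f(x) = C1 + x^4 + sqrt(2)*x^3/3 - x^2 + sqrt(2)*x


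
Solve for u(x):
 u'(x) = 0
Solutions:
 u(x) = C1


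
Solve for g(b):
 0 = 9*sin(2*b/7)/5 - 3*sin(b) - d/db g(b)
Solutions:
 g(b) = C1 - 63*cos(2*b/7)/10 + 3*cos(b)


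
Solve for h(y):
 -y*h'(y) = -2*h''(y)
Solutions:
 h(y) = C1 + C2*erfi(y/2)


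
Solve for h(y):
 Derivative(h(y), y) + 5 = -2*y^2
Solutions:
 h(y) = C1 - 2*y^3/3 - 5*y


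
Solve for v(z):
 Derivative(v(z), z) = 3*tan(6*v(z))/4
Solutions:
 v(z) = -asin(C1*exp(9*z/2))/6 + pi/6
 v(z) = asin(C1*exp(9*z/2))/6


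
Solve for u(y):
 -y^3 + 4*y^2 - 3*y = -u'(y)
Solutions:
 u(y) = C1 + y^4/4 - 4*y^3/3 + 3*y^2/2


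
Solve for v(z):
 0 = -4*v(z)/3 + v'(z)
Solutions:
 v(z) = C1*exp(4*z/3)


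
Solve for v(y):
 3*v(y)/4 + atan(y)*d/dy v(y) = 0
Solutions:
 v(y) = C1*exp(-3*Integral(1/atan(y), y)/4)


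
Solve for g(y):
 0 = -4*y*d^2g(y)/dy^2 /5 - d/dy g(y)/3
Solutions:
 g(y) = C1 + C2*y^(7/12)


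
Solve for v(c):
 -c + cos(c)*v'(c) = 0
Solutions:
 v(c) = C1 + Integral(c/cos(c), c)


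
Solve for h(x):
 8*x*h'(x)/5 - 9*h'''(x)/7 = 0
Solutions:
 h(x) = C1 + Integral(C2*airyai(2*525^(1/3)*x/15) + C3*airybi(2*525^(1/3)*x/15), x)


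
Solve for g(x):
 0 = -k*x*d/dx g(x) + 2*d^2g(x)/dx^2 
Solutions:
 g(x) = Piecewise((-sqrt(pi)*C1*erf(x*sqrt(-k)/2)/sqrt(-k) - C2, (k > 0) | (k < 0)), (-C1*x - C2, True))


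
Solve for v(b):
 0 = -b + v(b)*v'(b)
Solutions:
 v(b) = -sqrt(C1 + b^2)
 v(b) = sqrt(C1 + b^2)


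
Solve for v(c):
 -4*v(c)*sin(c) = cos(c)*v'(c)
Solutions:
 v(c) = C1*cos(c)^4


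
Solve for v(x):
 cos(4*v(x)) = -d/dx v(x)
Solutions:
 v(x) = -asin((C1 + exp(8*x))/(C1 - exp(8*x)))/4 + pi/4
 v(x) = asin((C1 + exp(8*x))/(C1 - exp(8*x)))/4


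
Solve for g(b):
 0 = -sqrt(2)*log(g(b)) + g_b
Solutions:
 li(g(b)) = C1 + sqrt(2)*b


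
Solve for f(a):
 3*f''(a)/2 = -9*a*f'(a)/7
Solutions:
 f(a) = C1 + C2*erf(sqrt(21)*a/7)


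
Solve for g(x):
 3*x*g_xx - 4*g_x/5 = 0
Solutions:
 g(x) = C1 + C2*x^(19/15)


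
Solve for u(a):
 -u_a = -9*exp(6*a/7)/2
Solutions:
 u(a) = C1 + 21*exp(6*a/7)/4


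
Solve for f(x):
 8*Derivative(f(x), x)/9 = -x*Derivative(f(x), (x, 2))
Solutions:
 f(x) = C1 + C2*x^(1/9)


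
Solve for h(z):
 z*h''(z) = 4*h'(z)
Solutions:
 h(z) = C1 + C2*z^5


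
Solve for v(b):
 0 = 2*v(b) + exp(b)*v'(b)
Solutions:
 v(b) = C1*exp(2*exp(-b))


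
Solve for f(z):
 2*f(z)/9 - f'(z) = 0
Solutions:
 f(z) = C1*exp(2*z/9)


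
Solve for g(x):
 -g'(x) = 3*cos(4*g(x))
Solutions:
 g(x) = -asin((C1 + exp(24*x))/(C1 - exp(24*x)))/4 + pi/4
 g(x) = asin((C1 + exp(24*x))/(C1 - exp(24*x)))/4


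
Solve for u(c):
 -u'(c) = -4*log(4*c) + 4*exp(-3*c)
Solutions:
 u(c) = C1 + 4*c*log(c) + 4*c*(-1 + 2*log(2)) + 4*exp(-3*c)/3


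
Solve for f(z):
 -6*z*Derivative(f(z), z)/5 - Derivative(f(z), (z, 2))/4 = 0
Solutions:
 f(z) = C1 + C2*erf(2*sqrt(15)*z/5)


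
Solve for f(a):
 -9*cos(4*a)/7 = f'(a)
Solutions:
 f(a) = C1 - 9*sin(4*a)/28


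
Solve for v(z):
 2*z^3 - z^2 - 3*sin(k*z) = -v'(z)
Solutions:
 v(z) = C1 - z^4/2 + z^3/3 - 3*cos(k*z)/k


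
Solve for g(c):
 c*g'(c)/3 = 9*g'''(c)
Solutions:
 g(c) = C1 + Integral(C2*airyai(c/3) + C3*airybi(c/3), c)


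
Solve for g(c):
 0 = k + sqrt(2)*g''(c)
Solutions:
 g(c) = C1 + C2*c - sqrt(2)*c^2*k/4


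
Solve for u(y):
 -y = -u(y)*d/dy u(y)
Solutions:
 u(y) = -sqrt(C1 + y^2)
 u(y) = sqrt(C1 + y^2)


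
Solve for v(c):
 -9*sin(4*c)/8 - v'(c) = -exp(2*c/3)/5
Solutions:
 v(c) = C1 + 3*exp(2*c/3)/10 + 9*cos(4*c)/32


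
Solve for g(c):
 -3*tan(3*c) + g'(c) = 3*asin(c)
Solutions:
 g(c) = C1 + 3*c*asin(c) + 3*sqrt(1 - c^2) - log(cos(3*c))


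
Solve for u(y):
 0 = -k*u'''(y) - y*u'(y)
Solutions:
 u(y) = C1 + Integral(C2*airyai(y*(-1/k)^(1/3)) + C3*airybi(y*(-1/k)^(1/3)), y)


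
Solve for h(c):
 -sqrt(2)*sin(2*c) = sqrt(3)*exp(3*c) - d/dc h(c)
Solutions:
 h(c) = C1 + sqrt(3)*exp(3*c)/3 - sqrt(2)*cos(2*c)/2


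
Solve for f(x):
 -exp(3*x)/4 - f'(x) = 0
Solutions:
 f(x) = C1 - exp(3*x)/12


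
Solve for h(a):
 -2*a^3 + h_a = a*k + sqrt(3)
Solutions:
 h(a) = C1 + a^4/2 + a^2*k/2 + sqrt(3)*a


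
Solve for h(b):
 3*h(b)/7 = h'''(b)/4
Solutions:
 h(b) = C3*exp(12^(1/3)*7^(2/3)*b/7) + (C1*sin(14^(2/3)*3^(5/6)*b/14) + C2*cos(14^(2/3)*3^(5/6)*b/14))*exp(-12^(1/3)*7^(2/3)*b/14)


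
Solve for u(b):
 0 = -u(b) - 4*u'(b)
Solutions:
 u(b) = C1*exp(-b/4)


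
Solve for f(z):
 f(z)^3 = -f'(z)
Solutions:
 f(z) = -sqrt(2)*sqrt(-1/(C1 - z))/2
 f(z) = sqrt(2)*sqrt(-1/(C1 - z))/2


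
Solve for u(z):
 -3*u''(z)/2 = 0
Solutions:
 u(z) = C1 + C2*z


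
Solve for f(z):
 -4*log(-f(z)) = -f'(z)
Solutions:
 -li(-f(z)) = C1 + 4*z


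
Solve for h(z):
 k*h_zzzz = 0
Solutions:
 h(z) = C1 + C2*z + C3*z^2 + C4*z^3


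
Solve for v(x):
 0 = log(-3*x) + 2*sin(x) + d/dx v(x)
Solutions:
 v(x) = C1 - x*log(-x) - x*log(3) + x + 2*cos(x)


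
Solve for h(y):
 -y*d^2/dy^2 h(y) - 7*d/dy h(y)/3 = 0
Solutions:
 h(y) = C1 + C2/y^(4/3)


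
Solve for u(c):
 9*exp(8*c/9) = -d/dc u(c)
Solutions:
 u(c) = C1 - 81*exp(8*c/9)/8


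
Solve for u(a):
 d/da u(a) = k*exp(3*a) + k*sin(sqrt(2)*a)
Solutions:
 u(a) = C1 + k*exp(3*a)/3 - sqrt(2)*k*cos(sqrt(2)*a)/2


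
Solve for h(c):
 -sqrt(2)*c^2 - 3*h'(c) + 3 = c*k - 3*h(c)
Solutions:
 h(c) = C1*exp(c) + sqrt(2)*c^2/3 + c*k/3 + 2*sqrt(2)*c/3 + k/3 - 1 + 2*sqrt(2)/3


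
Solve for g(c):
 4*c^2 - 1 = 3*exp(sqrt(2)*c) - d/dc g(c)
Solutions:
 g(c) = C1 - 4*c^3/3 + c + 3*sqrt(2)*exp(sqrt(2)*c)/2


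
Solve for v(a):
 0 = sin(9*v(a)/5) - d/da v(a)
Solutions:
 -a + 5*log(cos(9*v(a)/5) - 1)/18 - 5*log(cos(9*v(a)/5) + 1)/18 = C1


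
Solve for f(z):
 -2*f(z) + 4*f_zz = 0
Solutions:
 f(z) = C1*exp(-sqrt(2)*z/2) + C2*exp(sqrt(2)*z/2)


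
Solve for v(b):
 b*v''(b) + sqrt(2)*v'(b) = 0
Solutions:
 v(b) = C1 + C2*b^(1 - sqrt(2))


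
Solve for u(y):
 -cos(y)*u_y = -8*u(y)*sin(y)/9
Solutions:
 u(y) = C1/cos(y)^(8/9)


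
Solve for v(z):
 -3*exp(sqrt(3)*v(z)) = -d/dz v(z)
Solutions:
 v(z) = sqrt(3)*(2*log(-1/(C1 + 3*z)) - log(3))/6


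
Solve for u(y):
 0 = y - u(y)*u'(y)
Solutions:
 u(y) = -sqrt(C1 + y^2)
 u(y) = sqrt(C1 + y^2)


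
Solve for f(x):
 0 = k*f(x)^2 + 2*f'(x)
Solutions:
 f(x) = 2/(C1 + k*x)


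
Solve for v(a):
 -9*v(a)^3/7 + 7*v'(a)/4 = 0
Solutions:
 v(a) = -7*sqrt(2)*sqrt(-1/(C1 + 36*a))/2
 v(a) = 7*sqrt(2)*sqrt(-1/(C1 + 36*a))/2


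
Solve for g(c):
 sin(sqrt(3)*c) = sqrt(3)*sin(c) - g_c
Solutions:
 g(c) = C1 - sqrt(3)*cos(c) + sqrt(3)*cos(sqrt(3)*c)/3


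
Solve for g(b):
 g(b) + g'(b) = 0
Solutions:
 g(b) = C1*exp(-b)


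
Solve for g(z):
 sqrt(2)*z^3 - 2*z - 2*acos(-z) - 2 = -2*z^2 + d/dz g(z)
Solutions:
 g(z) = C1 + sqrt(2)*z^4/4 + 2*z^3/3 - z^2 - 2*z*acos(-z) - 2*z - 2*sqrt(1 - z^2)


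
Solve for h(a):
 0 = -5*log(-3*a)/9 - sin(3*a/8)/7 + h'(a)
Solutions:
 h(a) = C1 + 5*a*log(-a)/9 - 5*a/9 + 5*a*log(3)/9 - 8*cos(3*a/8)/21


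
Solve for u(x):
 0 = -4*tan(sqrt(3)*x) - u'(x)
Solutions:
 u(x) = C1 + 4*sqrt(3)*log(cos(sqrt(3)*x))/3


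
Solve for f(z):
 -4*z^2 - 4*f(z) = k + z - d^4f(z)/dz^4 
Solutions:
 f(z) = C1*exp(-sqrt(2)*z) + C2*exp(sqrt(2)*z) + C3*sin(sqrt(2)*z) + C4*cos(sqrt(2)*z) - k/4 - z^2 - z/4


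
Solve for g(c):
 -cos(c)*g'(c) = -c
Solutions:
 g(c) = C1 + Integral(c/cos(c), c)


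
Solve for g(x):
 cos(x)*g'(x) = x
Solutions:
 g(x) = C1 + Integral(x/cos(x), x)


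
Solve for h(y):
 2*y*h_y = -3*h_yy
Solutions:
 h(y) = C1 + C2*erf(sqrt(3)*y/3)


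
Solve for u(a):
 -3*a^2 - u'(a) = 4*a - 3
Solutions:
 u(a) = C1 - a^3 - 2*a^2 + 3*a


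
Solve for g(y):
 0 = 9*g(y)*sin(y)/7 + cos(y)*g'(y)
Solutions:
 g(y) = C1*cos(y)^(9/7)


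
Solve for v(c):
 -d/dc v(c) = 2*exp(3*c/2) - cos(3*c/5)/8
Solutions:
 v(c) = C1 - 4*exp(3*c/2)/3 + 5*sin(3*c/5)/24


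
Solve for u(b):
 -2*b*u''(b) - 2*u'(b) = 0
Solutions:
 u(b) = C1 + C2*log(b)


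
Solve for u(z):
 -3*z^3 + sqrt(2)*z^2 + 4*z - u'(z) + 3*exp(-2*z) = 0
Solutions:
 u(z) = C1 - 3*z^4/4 + sqrt(2)*z^3/3 + 2*z^2 - 3*exp(-2*z)/2


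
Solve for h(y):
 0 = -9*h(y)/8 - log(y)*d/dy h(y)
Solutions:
 h(y) = C1*exp(-9*li(y)/8)


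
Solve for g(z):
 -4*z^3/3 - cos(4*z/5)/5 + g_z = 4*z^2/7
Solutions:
 g(z) = C1 + z^4/3 + 4*z^3/21 + sin(4*z/5)/4


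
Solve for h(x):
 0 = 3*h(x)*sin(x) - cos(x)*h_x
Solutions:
 h(x) = C1/cos(x)^3


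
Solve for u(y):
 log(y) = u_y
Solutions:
 u(y) = C1 + y*log(y) - y


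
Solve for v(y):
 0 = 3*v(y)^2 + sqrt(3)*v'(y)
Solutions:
 v(y) = 1/(C1 + sqrt(3)*y)


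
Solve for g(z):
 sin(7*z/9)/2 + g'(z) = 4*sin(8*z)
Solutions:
 g(z) = C1 + 9*cos(7*z/9)/14 - cos(8*z)/2


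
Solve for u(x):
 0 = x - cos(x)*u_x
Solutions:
 u(x) = C1 + Integral(x/cos(x), x)


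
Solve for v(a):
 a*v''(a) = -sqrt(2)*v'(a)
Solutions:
 v(a) = C1 + C2*a^(1 - sqrt(2))


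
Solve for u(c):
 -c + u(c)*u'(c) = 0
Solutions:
 u(c) = -sqrt(C1 + c^2)
 u(c) = sqrt(C1 + c^2)


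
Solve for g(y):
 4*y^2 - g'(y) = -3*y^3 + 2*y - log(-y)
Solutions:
 g(y) = C1 + 3*y^4/4 + 4*y^3/3 - y^2 + y*log(-y) - y


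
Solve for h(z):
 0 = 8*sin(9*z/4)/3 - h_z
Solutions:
 h(z) = C1 - 32*cos(9*z/4)/27


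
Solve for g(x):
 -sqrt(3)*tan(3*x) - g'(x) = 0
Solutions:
 g(x) = C1 + sqrt(3)*log(cos(3*x))/3


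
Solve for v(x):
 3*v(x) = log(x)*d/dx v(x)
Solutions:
 v(x) = C1*exp(3*li(x))


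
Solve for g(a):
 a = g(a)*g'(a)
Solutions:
 g(a) = -sqrt(C1 + a^2)
 g(a) = sqrt(C1 + a^2)


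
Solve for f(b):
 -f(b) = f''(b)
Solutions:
 f(b) = C1*sin(b) + C2*cos(b)


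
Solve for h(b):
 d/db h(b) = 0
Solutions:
 h(b) = C1


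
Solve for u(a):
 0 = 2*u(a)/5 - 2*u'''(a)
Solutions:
 u(a) = C3*exp(5^(2/3)*a/5) + (C1*sin(sqrt(3)*5^(2/3)*a/10) + C2*cos(sqrt(3)*5^(2/3)*a/10))*exp(-5^(2/3)*a/10)


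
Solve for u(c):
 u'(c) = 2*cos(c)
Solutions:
 u(c) = C1 + 2*sin(c)


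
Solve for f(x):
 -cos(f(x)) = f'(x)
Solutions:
 f(x) = pi - asin((C1 + exp(2*x))/(C1 - exp(2*x)))
 f(x) = asin((C1 + exp(2*x))/(C1 - exp(2*x)))


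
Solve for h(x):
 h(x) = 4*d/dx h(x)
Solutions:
 h(x) = C1*exp(x/4)


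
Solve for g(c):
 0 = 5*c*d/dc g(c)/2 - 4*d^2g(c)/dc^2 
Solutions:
 g(c) = C1 + C2*erfi(sqrt(5)*c/4)


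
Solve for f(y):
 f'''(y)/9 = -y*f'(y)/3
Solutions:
 f(y) = C1 + Integral(C2*airyai(-3^(1/3)*y) + C3*airybi(-3^(1/3)*y), y)


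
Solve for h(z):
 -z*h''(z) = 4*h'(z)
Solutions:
 h(z) = C1 + C2/z^3


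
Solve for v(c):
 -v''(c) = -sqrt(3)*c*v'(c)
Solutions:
 v(c) = C1 + C2*erfi(sqrt(2)*3^(1/4)*c/2)


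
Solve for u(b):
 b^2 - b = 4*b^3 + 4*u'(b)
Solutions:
 u(b) = C1 - b^4/4 + b^3/12 - b^2/8


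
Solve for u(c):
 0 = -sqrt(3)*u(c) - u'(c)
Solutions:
 u(c) = C1*exp(-sqrt(3)*c)


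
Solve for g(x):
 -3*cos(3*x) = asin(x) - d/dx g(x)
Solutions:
 g(x) = C1 + x*asin(x) + sqrt(1 - x^2) + sin(3*x)


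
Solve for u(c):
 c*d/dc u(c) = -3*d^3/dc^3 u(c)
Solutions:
 u(c) = C1 + Integral(C2*airyai(-3^(2/3)*c/3) + C3*airybi(-3^(2/3)*c/3), c)


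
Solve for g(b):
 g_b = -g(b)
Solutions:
 g(b) = C1*exp(-b)


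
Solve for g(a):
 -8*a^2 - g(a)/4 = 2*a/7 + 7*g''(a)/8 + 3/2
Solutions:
 g(a) = C1*sin(sqrt(14)*a/7) + C2*cos(sqrt(14)*a/7) - 32*a^2 - 8*a/7 + 218


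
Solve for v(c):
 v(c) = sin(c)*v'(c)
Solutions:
 v(c) = C1*sqrt(cos(c) - 1)/sqrt(cos(c) + 1)


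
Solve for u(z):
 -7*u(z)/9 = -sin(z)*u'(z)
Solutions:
 u(z) = C1*(cos(z) - 1)^(7/18)/(cos(z) + 1)^(7/18)


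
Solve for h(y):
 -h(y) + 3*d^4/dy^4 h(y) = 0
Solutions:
 h(y) = C1*exp(-3^(3/4)*y/3) + C2*exp(3^(3/4)*y/3) + C3*sin(3^(3/4)*y/3) + C4*cos(3^(3/4)*y/3)


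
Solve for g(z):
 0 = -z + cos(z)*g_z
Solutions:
 g(z) = C1 + Integral(z/cos(z), z)


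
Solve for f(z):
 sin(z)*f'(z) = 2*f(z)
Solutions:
 f(z) = C1*(cos(z) - 1)/(cos(z) + 1)


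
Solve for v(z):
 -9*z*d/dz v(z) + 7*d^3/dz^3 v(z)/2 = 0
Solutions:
 v(z) = C1 + Integral(C2*airyai(18^(1/3)*7^(2/3)*z/7) + C3*airybi(18^(1/3)*7^(2/3)*z/7), z)


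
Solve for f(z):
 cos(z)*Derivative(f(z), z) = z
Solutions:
 f(z) = C1 + Integral(z/cos(z), z)


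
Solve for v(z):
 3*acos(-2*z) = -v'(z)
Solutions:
 v(z) = C1 - 3*z*acos(-2*z) - 3*sqrt(1 - 4*z^2)/2


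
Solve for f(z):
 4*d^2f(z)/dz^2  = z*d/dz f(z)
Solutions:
 f(z) = C1 + C2*erfi(sqrt(2)*z/4)


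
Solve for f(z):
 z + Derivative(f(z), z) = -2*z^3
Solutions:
 f(z) = C1 - z^4/2 - z^2/2


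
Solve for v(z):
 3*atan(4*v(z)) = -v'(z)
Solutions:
 Integral(1/atan(4*_y), (_y, v(z))) = C1 - 3*z


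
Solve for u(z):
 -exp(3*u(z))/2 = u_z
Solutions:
 u(z) = log(1/(C1 + 3*z))/3 + log(2)/3
 u(z) = log(2^(1/3)*(-3^(2/3) - 3*3^(1/6)*I)*(1/(C1 + z))^(1/3)/6)
 u(z) = log(2^(1/3)*(-3^(2/3) + 3*3^(1/6)*I)*(1/(C1 + z))^(1/3)/6)


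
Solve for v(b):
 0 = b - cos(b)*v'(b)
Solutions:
 v(b) = C1 + Integral(b/cos(b), b)


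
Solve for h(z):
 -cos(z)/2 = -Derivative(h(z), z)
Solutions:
 h(z) = C1 + sin(z)/2


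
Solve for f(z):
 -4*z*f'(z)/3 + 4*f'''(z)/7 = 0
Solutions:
 f(z) = C1 + Integral(C2*airyai(3^(2/3)*7^(1/3)*z/3) + C3*airybi(3^(2/3)*7^(1/3)*z/3), z)


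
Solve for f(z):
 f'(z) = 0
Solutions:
 f(z) = C1


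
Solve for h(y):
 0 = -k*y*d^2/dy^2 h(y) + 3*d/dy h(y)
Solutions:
 h(y) = C1 + y^(((re(k) + 3)*re(k) + im(k)^2)/(re(k)^2 + im(k)^2))*(C2*sin(3*log(y)*Abs(im(k))/(re(k)^2 + im(k)^2)) + C3*cos(3*log(y)*im(k)/(re(k)^2 + im(k)^2)))


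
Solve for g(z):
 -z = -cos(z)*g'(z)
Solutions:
 g(z) = C1 + Integral(z/cos(z), z)


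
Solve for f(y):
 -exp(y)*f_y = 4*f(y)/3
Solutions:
 f(y) = C1*exp(4*exp(-y)/3)


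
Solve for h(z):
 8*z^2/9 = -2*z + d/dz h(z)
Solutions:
 h(z) = C1 + 8*z^3/27 + z^2


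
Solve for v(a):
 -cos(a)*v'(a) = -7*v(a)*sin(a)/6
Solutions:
 v(a) = C1/cos(a)^(7/6)


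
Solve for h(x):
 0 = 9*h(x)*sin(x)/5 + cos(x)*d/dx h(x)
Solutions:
 h(x) = C1*cos(x)^(9/5)


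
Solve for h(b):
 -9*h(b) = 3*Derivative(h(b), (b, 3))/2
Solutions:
 h(b) = C3*exp(-6^(1/3)*b) + (C1*sin(2^(1/3)*3^(5/6)*b/2) + C2*cos(2^(1/3)*3^(5/6)*b/2))*exp(6^(1/3)*b/2)


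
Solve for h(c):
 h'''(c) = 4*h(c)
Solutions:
 h(c) = C3*exp(2^(2/3)*c) + (C1*sin(2^(2/3)*sqrt(3)*c/2) + C2*cos(2^(2/3)*sqrt(3)*c/2))*exp(-2^(2/3)*c/2)


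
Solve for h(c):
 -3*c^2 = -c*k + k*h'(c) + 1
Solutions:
 h(c) = C1 - c^3/k + c^2/2 - c/k


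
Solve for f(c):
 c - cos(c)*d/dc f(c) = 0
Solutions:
 f(c) = C1 + Integral(c/cos(c), c)


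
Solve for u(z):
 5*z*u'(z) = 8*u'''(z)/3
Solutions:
 u(z) = C1 + Integral(C2*airyai(15^(1/3)*z/2) + C3*airybi(15^(1/3)*z/2), z)


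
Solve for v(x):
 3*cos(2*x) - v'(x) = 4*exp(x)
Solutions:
 v(x) = C1 - 4*exp(x) + 3*sin(2*x)/2


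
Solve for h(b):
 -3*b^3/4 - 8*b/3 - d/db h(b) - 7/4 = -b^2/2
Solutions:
 h(b) = C1 - 3*b^4/16 + b^3/6 - 4*b^2/3 - 7*b/4


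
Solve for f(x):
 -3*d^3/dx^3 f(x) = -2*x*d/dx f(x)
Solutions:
 f(x) = C1 + Integral(C2*airyai(2^(1/3)*3^(2/3)*x/3) + C3*airybi(2^(1/3)*3^(2/3)*x/3), x)


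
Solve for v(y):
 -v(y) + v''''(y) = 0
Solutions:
 v(y) = C1*exp(-y) + C2*exp(y) + C3*sin(y) + C4*cos(y)


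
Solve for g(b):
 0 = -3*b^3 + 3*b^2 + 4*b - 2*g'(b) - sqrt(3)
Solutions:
 g(b) = C1 - 3*b^4/8 + b^3/2 + b^2 - sqrt(3)*b/2


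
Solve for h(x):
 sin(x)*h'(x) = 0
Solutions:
 h(x) = C1


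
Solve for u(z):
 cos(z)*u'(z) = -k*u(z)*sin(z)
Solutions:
 u(z) = C1*exp(k*log(cos(z)))


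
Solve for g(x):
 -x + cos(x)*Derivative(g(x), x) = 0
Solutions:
 g(x) = C1 + Integral(x/cos(x), x)


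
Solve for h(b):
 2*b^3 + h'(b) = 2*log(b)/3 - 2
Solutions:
 h(b) = C1 - b^4/2 + 2*b*log(b)/3 - 8*b/3


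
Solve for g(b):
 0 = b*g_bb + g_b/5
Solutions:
 g(b) = C1 + C2*b^(4/5)


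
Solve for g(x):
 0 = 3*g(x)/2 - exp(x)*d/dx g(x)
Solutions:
 g(x) = C1*exp(-3*exp(-x)/2)


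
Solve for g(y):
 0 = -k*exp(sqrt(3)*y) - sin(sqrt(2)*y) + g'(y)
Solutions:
 g(y) = C1 + sqrt(3)*k*exp(sqrt(3)*y)/3 - sqrt(2)*cos(sqrt(2)*y)/2


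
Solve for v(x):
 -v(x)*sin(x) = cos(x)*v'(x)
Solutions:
 v(x) = C1*cos(x)


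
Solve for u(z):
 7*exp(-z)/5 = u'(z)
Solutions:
 u(z) = C1 - 7*exp(-z)/5


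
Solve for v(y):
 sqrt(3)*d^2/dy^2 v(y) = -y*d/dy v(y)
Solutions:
 v(y) = C1 + C2*erf(sqrt(2)*3^(3/4)*y/6)


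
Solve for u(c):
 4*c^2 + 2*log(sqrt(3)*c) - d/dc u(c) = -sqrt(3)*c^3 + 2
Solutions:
 u(c) = C1 + sqrt(3)*c^4/4 + 4*c^3/3 + 2*c*log(c) - 4*c + c*log(3)


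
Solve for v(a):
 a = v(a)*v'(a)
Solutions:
 v(a) = -sqrt(C1 + a^2)
 v(a) = sqrt(C1 + a^2)


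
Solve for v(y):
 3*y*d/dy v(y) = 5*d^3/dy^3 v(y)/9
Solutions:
 v(y) = C1 + Integral(C2*airyai(3*5^(2/3)*y/5) + C3*airybi(3*5^(2/3)*y/5), y)


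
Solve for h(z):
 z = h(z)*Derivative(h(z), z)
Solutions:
 h(z) = -sqrt(C1 + z^2)
 h(z) = sqrt(C1 + z^2)


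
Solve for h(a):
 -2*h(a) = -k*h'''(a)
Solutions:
 h(a) = C1*exp(2^(1/3)*a*(1/k)^(1/3)) + C2*exp(2^(1/3)*a*(-1 + sqrt(3)*I)*(1/k)^(1/3)/2) + C3*exp(-2^(1/3)*a*(1 + sqrt(3)*I)*(1/k)^(1/3)/2)


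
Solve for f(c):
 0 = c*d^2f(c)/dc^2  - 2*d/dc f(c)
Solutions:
 f(c) = C1 + C2*c^3


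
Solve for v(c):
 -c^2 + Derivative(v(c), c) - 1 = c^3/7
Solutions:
 v(c) = C1 + c^4/28 + c^3/3 + c


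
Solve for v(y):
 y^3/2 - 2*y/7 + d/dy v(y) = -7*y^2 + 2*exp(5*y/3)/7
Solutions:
 v(y) = C1 - y^4/8 - 7*y^3/3 + y^2/7 + 6*exp(5*y/3)/35


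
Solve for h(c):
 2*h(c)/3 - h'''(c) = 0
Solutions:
 h(c) = C3*exp(2^(1/3)*3^(2/3)*c/3) + (C1*sin(2^(1/3)*3^(1/6)*c/2) + C2*cos(2^(1/3)*3^(1/6)*c/2))*exp(-2^(1/3)*3^(2/3)*c/6)


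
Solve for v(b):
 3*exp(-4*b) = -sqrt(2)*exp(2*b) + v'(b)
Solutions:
 v(b) = C1 + sqrt(2)*exp(2*b)/2 - 3*exp(-4*b)/4


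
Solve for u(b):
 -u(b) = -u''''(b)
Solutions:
 u(b) = C1*exp(-b) + C2*exp(b) + C3*sin(b) + C4*cos(b)


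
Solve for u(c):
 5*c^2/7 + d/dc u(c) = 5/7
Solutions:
 u(c) = C1 - 5*c^3/21 + 5*c/7


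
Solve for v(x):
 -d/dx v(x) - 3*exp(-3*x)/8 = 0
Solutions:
 v(x) = C1 + exp(-3*x)/8


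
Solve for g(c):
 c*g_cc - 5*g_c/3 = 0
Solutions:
 g(c) = C1 + C2*c^(8/3)


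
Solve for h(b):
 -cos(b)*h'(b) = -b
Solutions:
 h(b) = C1 + Integral(b/cos(b), b)


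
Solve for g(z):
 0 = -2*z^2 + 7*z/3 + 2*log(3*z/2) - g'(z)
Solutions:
 g(z) = C1 - 2*z^3/3 + 7*z^2/6 + 2*z*log(z) - 2*z - 2*z*log(2) + 2*z*log(3)


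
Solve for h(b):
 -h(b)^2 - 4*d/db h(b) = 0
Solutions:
 h(b) = 4/(C1 + b)


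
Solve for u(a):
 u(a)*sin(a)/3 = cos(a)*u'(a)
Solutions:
 u(a) = C1/cos(a)^(1/3)


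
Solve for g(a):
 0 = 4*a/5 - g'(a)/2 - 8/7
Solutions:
 g(a) = C1 + 4*a^2/5 - 16*a/7


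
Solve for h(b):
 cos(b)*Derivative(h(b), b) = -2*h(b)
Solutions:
 h(b) = C1*(sin(b) - 1)/(sin(b) + 1)


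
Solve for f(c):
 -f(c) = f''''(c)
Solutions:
 f(c) = (C1*sin(sqrt(2)*c/2) + C2*cos(sqrt(2)*c/2))*exp(-sqrt(2)*c/2) + (C3*sin(sqrt(2)*c/2) + C4*cos(sqrt(2)*c/2))*exp(sqrt(2)*c/2)


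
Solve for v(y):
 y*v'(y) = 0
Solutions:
 v(y) = C1


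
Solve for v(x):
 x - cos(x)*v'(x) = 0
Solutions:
 v(x) = C1 + Integral(x/cos(x), x)


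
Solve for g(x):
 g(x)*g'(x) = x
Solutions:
 g(x) = -sqrt(C1 + x^2)
 g(x) = sqrt(C1 + x^2)


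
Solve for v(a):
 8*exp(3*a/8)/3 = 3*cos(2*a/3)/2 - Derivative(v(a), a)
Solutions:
 v(a) = C1 - 64*exp(3*a/8)/9 + 9*sin(2*a/3)/4


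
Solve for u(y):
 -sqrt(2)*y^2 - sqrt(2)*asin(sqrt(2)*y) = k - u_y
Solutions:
 u(y) = C1 + k*y + sqrt(2)*y^3/3 + sqrt(2)*(y*asin(sqrt(2)*y) + sqrt(2)*sqrt(1 - 2*y^2)/2)


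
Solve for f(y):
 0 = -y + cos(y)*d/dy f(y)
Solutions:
 f(y) = C1 + Integral(y/cos(y), y)


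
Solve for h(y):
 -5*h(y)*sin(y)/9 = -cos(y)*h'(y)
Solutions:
 h(y) = C1/cos(y)^(5/9)


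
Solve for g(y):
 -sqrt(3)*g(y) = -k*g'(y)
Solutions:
 g(y) = C1*exp(sqrt(3)*y/k)


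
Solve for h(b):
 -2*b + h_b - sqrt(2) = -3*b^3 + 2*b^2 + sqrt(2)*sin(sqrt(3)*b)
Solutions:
 h(b) = C1 - 3*b^4/4 + 2*b^3/3 + b^2 + sqrt(2)*b - sqrt(6)*cos(sqrt(3)*b)/3


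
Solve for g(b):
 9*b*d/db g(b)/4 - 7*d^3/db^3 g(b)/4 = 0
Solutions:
 g(b) = C1 + Integral(C2*airyai(21^(2/3)*b/7) + C3*airybi(21^(2/3)*b/7), b)


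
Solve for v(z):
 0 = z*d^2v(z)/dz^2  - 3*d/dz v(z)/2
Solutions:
 v(z) = C1 + C2*z^(5/2)


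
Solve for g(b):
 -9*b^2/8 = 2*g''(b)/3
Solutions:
 g(b) = C1 + C2*b - 9*b^4/64


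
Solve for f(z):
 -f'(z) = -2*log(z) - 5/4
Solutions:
 f(z) = C1 + 2*z*log(z) - 3*z/4


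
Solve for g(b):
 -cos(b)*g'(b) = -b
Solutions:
 g(b) = C1 + Integral(b/cos(b), b)


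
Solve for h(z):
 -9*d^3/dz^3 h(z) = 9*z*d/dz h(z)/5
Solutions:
 h(z) = C1 + Integral(C2*airyai(-5^(2/3)*z/5) + C3*airybi(-5^(2/3)*z/5), z)


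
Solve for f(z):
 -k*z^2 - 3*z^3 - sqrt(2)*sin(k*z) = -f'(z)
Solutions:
 f(z) = C1 + k*z^3/3 + 3*z^4/4 - sqrt(2)*cos(k*z)/k


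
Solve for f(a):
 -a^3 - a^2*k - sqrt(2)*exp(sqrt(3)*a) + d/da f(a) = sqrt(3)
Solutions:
 f(a) = C1 + a^4/4 + a^3*k/3 + sqrt(3)*a + sqrt(6)*exp(sqrt(3)*a)/3


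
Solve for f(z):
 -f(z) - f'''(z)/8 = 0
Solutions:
 f(z) = C3*exp(-2*z) + (C1*sin(sqrt(3)*z) + C2*cos(sqrt(3)*z))*exp(z)


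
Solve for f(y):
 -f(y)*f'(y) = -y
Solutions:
 f(y) = -sqrt(C1 + y^2)
 f(y) = sqrt(C1 + y^2)


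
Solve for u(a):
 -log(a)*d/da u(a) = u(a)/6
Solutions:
 u(a) = C1*exp(-li(a)/6)


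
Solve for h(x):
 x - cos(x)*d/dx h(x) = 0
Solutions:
 h(x) = C1 + Integral(x/cos(x), x)


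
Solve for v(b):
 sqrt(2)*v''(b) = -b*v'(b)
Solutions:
 v(b) = C1 + C2*erf(2^(1/4)*b/2)


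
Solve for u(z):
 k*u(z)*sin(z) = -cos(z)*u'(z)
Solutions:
 u(z) = C1*exp(k*log(cos(z)))


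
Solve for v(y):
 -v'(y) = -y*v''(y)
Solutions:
 v(y) = C1 + C2*y^2


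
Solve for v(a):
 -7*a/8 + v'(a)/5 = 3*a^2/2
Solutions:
 v(a) = C1 + 5*a^3/2 + 35*a^2/16


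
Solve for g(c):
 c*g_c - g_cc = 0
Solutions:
 g(c) = C1 + C2*erfi(sqrt(2)*c/2)


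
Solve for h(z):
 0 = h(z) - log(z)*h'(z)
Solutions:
 h(z) = C1*exp(li(z))


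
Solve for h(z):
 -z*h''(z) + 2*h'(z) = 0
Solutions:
 h(z) = C1 + C2*z^3


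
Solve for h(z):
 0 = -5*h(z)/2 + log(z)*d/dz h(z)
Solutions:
 h(z) = C1*exp(5*li(z)/2)


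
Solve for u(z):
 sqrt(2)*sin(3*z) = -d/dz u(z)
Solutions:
 u(z) = C1 + sqrt(2)*cos(3*z)/3


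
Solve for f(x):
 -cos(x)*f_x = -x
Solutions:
 f(x) = C1 + Integral(x/cos(x), x)


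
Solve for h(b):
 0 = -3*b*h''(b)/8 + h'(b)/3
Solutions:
 h(b) = C1 + C2*b^(17/9)


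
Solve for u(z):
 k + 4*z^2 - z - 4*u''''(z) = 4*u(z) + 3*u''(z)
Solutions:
 u(z) = k/4 + z^2 - z/4 + (C1*sin(z*cos(atan(sqrt(55)/3)/2)) + C2*cos(z*cos(atan(sqrt(55)/3)/2)))*exp(-z*sin(atan(sqrt(55)/3)/2)) + (C3*sin(z*cos(atan(sqrt(55)/3)/2)) + C4*cos(z*cos(atan(sqrt(55)/3)/2)))*exp(z*sin(atan(sqrt(55)/3)/2)) - 3/2


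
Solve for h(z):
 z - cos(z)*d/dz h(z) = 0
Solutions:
 h(z) = C1 + Integral(z/cos(z), z)


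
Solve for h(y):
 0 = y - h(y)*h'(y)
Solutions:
 h(y) = -sqrt(C1 + y^2)
 h(y) = sqrt(C1 + y^2)


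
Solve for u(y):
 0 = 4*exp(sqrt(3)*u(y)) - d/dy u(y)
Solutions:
 u(y) = sqrt(3)*(2*log(-1/(C1 + 4*y)) - log(3))/6


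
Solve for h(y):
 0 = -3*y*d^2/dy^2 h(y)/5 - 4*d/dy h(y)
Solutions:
 h(y) = C1 + C2/y^(17/3)


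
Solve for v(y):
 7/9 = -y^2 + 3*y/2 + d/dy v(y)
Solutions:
 v(y) = C1 + y^3/3 - 3*y^2/4 + 7*y/9


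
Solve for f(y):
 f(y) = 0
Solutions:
 f(y) = 0


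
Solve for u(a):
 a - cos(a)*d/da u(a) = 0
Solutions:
 u(a) = C1 + Integral(a/cos(a), a)


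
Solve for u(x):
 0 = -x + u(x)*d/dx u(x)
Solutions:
 u(x) = -sqrt(C1 + x^2)
 u(x) = sqrt(C1 + x^2)


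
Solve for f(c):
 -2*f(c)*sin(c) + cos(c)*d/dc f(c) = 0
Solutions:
 f(c) = C1/cos(c)^2


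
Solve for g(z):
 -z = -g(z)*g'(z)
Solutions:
 g(z) = -sqrt(C1 + z^2)
 g(z) = sqrt(C1 + z^2)


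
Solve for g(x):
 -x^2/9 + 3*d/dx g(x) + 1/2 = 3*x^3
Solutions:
 g(x) = C1 + x^4/4 + x^3/81 - x/6


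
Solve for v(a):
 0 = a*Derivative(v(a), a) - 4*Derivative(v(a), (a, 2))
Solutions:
 v(a) = C1 + C2*erfi(sqrt(2)*a/4)


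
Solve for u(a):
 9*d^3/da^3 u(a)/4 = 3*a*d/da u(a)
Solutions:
 u(a) = C1 + Integral(C2*airyai(6^(2/3)*a/3) + C3*airybi(6^(2/3)*a/3), a)


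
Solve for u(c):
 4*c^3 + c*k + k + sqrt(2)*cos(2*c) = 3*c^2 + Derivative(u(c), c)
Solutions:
 u(c) = C1 + c^4 - c^3 + c^2*k/2 + c*k + sqrt(2)*sin(2*c)/2


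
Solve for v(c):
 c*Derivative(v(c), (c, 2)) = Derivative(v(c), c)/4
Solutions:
 v(c) = C1 + C2*c^(5/4)


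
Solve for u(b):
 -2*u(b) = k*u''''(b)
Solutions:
 u(b) = C1*exp(-2^(1/4)*b*(-1/k)^(1/4)) + C2*exp(2^(1/4)*b*(-1/k)^(1/4)) + C3*exp(-2^(1/4)*I*b*(-1/k)^(1/4)) + C4*exp(2^(1/4)*I*b*(-1/k)^(1/4))


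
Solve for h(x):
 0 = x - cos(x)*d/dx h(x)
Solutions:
 h(x) = C1 + Integral(x/cos(x), x)


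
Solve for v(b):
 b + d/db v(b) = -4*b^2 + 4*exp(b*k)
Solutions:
 v(b) = C1 - 4*b^3/3 - b^2/2 + 4*exp(b*k)/k


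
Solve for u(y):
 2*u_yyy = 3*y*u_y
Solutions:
 u(y) = C1 + Integral(C2*airyai(2^(2/3)*3^(1/3)*y/2) + C3*airybi(2^(2/3)*3^(1/3)*y/2), y)


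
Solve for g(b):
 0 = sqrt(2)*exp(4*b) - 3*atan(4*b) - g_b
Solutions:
 g(b) = C1 - 3*b*atan(4*b) + sqrt(2)*exp(4*b)/4 + 3*log(16*b^2 + 1)/8
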